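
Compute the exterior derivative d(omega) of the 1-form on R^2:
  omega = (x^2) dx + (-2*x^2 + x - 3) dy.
d(omega) = (1 - 4*x) dx ∧ dy

For a 1-form omega = sum_i f_i dx_i, the exterior derivative is
  d(omega) = sum_{i < j} (∂f_j/∂x_i - ∂f_i/∂x_j) dx_i ∧ dx_j.
  coefficient of dx ∧ dy: ∂f_2/∂x - ∂f_1/∂y = ∂(-2*x^2 + x - 3)/∂x - ∂(x^2)/∂y = 1 - 4*x
Assembling: d(omega) = (1 - 4*x) dx ∧ dy.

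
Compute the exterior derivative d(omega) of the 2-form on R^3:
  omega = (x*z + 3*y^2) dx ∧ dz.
d(omega) = (-6*y) dx ∧ dy ∧ dz

For a 2-form omega = sum_{i<j} g_{ij} dx_i ∧ dx_j, the exterior derivative is
  d(omega) = sum_{i<j} d(g_{ij}) ∧ dx_i ∧ dx_j = sum_{i<j, k} (∂g_{ij}/∂x_k) dx_k ∧ dx_i ∧ dx_j.
Expand each term, using dx_k ∧ dx_i ∧ dx_j = sgn(permutation) dx_{(a)} ∧ dx_{(b)} ∧ dx_{(c)} with (a < b < c) sorted:
  d(x*z + 3*y^2) includes (∂/∂y)(x*z + 3*y^2) dy = (6*y) dy, which multiplied by dx ∧ dz gives (-6*y) dx ∧ dy ∧ dz
Collecting like 3-forms: d(omega) = (-6*y) dx ∧ dy ∧ dz.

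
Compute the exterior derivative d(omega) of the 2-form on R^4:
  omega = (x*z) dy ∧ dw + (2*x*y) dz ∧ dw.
d(omega) = (z) dx ∧ dy ∧ dw + (x) dy ∧ dz ∧ dw + (2*y) dx ∧ dz ∧ dw

For a 2-form omega = sum_{i<j} g_{ij} dx_i ∧ dx_j, the exterior derivative is
  d(omega) = sum_{i<j} d(g_{ij}) ∧ dx_i ∧ dx_j = sum_{i<j, k} (∂g_{ij}/∂x_k) dx_k ∧ dx_i ∧ dx_j.
Expand each term, using dx_k ∧ dx_i ∧ dx_j = sgn(permutation) dx_{(a)} ∧ dx_{(b)} ∧ dx_{(c)} with (a < b < c) sorted:
  d(x*z) includes (∂/∂x)(x*z) dx = (z) dx, which multiplied by dy ∧ dw gives (z) dx ∧ dy ∧ dw
  d(x*z) includes (∂/∂z)(x*z) dz = (x) dz, which multiplied by dy ∧ dw gives (-x) dy ∧ dz ∧ dw
  d(2*x*y) includes (∂/∂x)(2*x*y) dx = (2*y) dx, which multiplied by dz ∧ dw gives (2*y) dx ∧ dz ∧ dw
  d(2*x*y) includes (∂/∂y)(2*x*y) dy = (2*x) dy, which multiplied by dz ∧ dw gives (2*x) dy ∧ dz ∧ dw
Collecting like 3-forms: d(omega) = (z) dx ∧ dy ∧ dw + (x) dy ∧ dz ∧ dw + (2*y) dx ∧ dz ∧ dw.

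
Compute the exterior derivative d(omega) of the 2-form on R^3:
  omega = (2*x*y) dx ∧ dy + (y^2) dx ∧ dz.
d(omega) = (-2*y) dx ∧ dy ∧ dz

For a 2-form omega = sum_{i<j} g_{ij} dx_i ∧ dx_j, the exterior derivative is
  d(omega) = sum_{i<j} d(g_{ij}) ∧ dx_i ∧ dx_j = sum_{i<j, k} (∂g_{ij}/∂x_k) dx_k ∧ dx_i ∧ dx_j.
Expand each term, using dx_k ∧ dx_i ∧ dx_j = sgn(permutation) dx_{(a)} ∧ dx_{(b)} ∧ dx_{(c)} with (a < b < c) sorted:
  d(y^2) includes (∂/∂y)(y^2) dy = (2*y) dy, which multiplied by dx ∧ dz gives (-2*y) dx ∧ dy ∧ dz
Collecting like 3-forms: d(omega) = (-2*y) dx ∧ dy ∧ dz.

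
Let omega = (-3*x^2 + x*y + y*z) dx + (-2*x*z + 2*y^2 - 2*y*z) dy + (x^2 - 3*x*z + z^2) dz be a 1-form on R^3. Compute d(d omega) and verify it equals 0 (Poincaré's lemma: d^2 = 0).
d(d omega) = 0

Step 1: d omega = sum_{i<j} (∂f_j/∂x_i - ∂f_i/∂x_j) dx_i ∧ dx_j:
  coeff of dx ∧ dy: -x - 3*z
  coeff of dx ∧ dz: 2*x - y - 3*z
  coeff of dy ∧ dz: 2*x + 2*y
Step 2: Apply d again to each 2-form coefficient. The only possible 3-form in R^3 is dx ∧ dy ∧ dz, with coefficient
  ∂(coeff of dy∧dz)/∂x - ∂(coeff of dx∧dz)/∂y + ∂(coeff of dx∧dy)/∂z
  = ∂/∂x (2*x + 2*y) - ∂/∂y (2*x - y - 3*z) + ∂/∂z (-x - 3*z).
Each of these terms simplifies to sums of mixed partials that cancel in pairs. The result is 0 (by equality of mixed partials for smooth functions — Schwarz / Clairaut).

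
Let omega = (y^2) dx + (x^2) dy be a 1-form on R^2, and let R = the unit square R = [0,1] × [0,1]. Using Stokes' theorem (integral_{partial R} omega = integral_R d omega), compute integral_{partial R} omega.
integral_(partial R) omega = 0

Stokes: integral_partial_R omega = integral_R d omega with d omega = (∂Q/∂x - ∂P/∂y) dx ∧ dy.
  ∂Q/∂x = 2*x
  ∂P/∂y = 2*y
  integrand = ∂Q/∂x - ∂P/∂y = 2*x - 2*y.
Integrating over R: integral_0^1 integral_0^1 (2*x - 2*y) dx dy = 0.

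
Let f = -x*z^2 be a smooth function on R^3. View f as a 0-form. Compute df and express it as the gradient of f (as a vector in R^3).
df = (-z^2) dx + (0) dy + (-2*x*z) dz; grad f = (-z^2, 0, -2*x*z)

For a 0-form f, d f = (∂f/∂x) dx + (∂f/∂y) dy + (∂f/∂z) dz. The components of the vector representation are exactly the entries of grad f in Cartesian coordinates:
  ∂f/∂x = -z^2
  ∂f/∂y = 0
  ∂f/∂z = -2*x*z.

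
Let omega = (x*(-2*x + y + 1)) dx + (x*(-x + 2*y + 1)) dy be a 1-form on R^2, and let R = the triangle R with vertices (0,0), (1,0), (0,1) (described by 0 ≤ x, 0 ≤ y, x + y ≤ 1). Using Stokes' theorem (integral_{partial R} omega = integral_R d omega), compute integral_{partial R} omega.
integral_(partial R) omega = 1/3

Stokes: integral_partial_R omega = integral_R d omega with d omega = (∂Q/∂x - ∂P/∂y) dx ∧ dy.
  ∂Q/∂x = -2*x + 2*y + 1
  ∂P/∂y = x
  integrand = ∂Q/∂x - ∂P/∂y = -3*x + 2*y + 1.
Integrating over R: integral_0^1 integral_0^{1-x} (-3*x + 2*y + 1) dy dx = 1/3.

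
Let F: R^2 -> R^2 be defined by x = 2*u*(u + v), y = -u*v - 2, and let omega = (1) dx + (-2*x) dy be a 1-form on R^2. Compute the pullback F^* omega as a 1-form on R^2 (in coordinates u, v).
F^* omega = (4*u^2*v + 4*u*v^2 + 4*u + 2*v) du + (2*u*(2*u^2 + 2*u*v + 1)) dv

Using F^*(f dg) = (f ∘ F) d(g ∘ F), substitute each coordinate x_i by F_i(u, v) in f_i, and replace dx_i by d F_i = (∂F_i/∂u) du + (∂F_i/∂v) dv.
  For the x component: f_1(F) = 1; d F_1 = (4*u + 2*v) du + (2*u) dv
  For the y component: f_2(F) = 4*u*(-u - v); d F_2 = (-v) du + (-u) dv
Combining and collecting du, dv coefficients:
  coeff of du: 4*u^2*v + 4*u*v^2 + 4*u + 2*v
  coeff of dv: 2*u*(2*u^2 + 2*u*v + 1)
F^* omega = (4*u^2*v + 4*u*v^2 + 4*u + 2*v) du + (2*u*(2*u^2 + 2*u*v + 1)) dv.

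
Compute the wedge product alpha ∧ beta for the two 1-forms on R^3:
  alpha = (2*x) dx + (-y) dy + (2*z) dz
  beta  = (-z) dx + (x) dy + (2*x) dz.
alpha ∧ beta = (2*x^2 - y*z) dx ∧ dy + (4*x^2 + 2*z^2) dx ∧ dz + (-2*x*(y + z)) dy ∧ dz

Distribute the wedge, using dx_i ∧ dx_j = -dx_j ∧ dx_i and dx_i ∧ dx_i = 0. For each pair (i, j) with i < j, the coefficient of dx_i ∧ dx_j in alpha ∧ beta is (alpha_i * beta_j - alpha_j * beta_i). Collecting: alpha ∧ beta = (2*x^2 - y*z) dx ∧ dy + (4*x^2 + 2*z^2) dx ∧ dz + (-2*x*(y + z)) dy ∧ dz.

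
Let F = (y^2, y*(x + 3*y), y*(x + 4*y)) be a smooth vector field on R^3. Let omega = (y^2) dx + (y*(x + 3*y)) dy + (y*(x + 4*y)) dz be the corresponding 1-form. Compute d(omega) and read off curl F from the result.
d(omega) = (x + 8*y) dy ∧ dz + (-y) dz ∧ dx + (-y) dx ∧ dy; curl F = (x + 8*y, -y, -y)

d omega = sum_{i<j} (∂f_j/∂x_i - ∂f_i/∂x_j) dx_i ∧ dx_j. Under the identification (dy ∧ dz, dz ∧ dx, dx ∧ dy) ↔ (e_x, e_y, e_z), the coefficients are exactly the components of curl F. Compute:
  ∂R/∂y - ∂Q/∂z = (x + 8*y) - (0) = x + 8*y
  ∂P/∂z - ∂R/∂x = (0) - (y) = -y
  ∂Q/∂x - ∂P/∂y = (y) - (2*y) = -y.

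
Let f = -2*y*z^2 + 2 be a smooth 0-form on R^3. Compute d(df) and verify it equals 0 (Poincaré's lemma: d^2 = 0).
d(df) = 0

Step 1: df = sum_i (∂f/∂x_i) dx_i = (0) dx + (-2*z^2) dy + (-4*y*z) dz.
Step 2: Apply d again. Using the 1-form formula, the coefficient of dx ∧ dy in d(df) is ∂^2 f/∂x ∂y - ∂^2 f/∂y ∂x = (0) - (0) = 0 (equality of mixed partials for smooth f).
Similarly for dx ∧ dz and dy ∧ dz — all coefficients vanish. So d(df) = 0.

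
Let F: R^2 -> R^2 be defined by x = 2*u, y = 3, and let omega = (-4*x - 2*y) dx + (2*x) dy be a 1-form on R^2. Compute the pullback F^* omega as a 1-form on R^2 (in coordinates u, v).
F^* omega = (-16*u - 12) du

Using F^*(f dg) = (f ∘ F) d(g ∘ F), substitute each coordinate x_i by F_i(u, v) in f_i, and replace dx_i by d F_i = (∂F_i/∂u) du + (∂F_i/∂v) dv.
  For the x component: f_1(F) = -8*u - 6; d F_1 = (2) du + (0) dv
  For the y component: f_2(F) = 4*u; d F_2 = (0) du + (0) dv
Combining and collecting du, dv coefficients:
  coeff of du: -16*u - 12
  coeff of dv: 0
F^* omega = (-16*u - 12) du.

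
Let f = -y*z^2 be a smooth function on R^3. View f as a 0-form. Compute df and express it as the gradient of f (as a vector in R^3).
df = (0) dx + (-z^2) dy + (-2*y*z) dz; grad f = (0, -z^2, -2*y*z)

For a 0-form f, d f = (∂f/∂x) dx + (∂f/∂y) dy + (∂f/∂z) dz. The components of the vector representation are exactly the entries of grad f in Cartesian coordinates:
  ∂f/∂x = 0
  ∂f/∂y = -z^2
  ∂f/∂z = -2*y*z.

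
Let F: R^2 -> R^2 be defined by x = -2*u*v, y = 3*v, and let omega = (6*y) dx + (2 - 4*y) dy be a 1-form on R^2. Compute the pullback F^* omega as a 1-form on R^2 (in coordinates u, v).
F^* omega = (-36*v^2) du + (-36*u*v - 36*v + 6) dv

Using F^*(f dg) = (f ∘ F) d(g ∘ F), substitute each coordinate x_i by F_i(u, v) in f_i, and replace dx_i by d F_i = (∂F_i/∂u) du + (∂F_i/∂v) dv.
  For the x component: f_1(F) = 18*v; d F_1 = (-2*v) du + (-2*u) dv
  For the y component: f_2(F) = 2 - 12*v; d F_2 = (0) du + (3) dv
Combining and collecting du, dv coefficients:
  coeff of du: -36*v^2
  coeff of dv: -36*u*v - 36*v + 6
F^* omega = (-36*v^2) du + (-36*u*v - 36*v + 6) dv.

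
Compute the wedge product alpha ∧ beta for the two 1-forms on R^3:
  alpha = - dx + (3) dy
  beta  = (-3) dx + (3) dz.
alpha ∧ beta = (-3) dx ∧ dz + (9) dx ∧ dy + (9) dy ∧ dz

Distribute the wedge, using dx_i ∧ dx_j = -dx_j ∧ dx_i and dx_i ∧ dx_i = 0. For each pair (i, j) with i < j, the coefficient of dx_i ∧ dx_j in alpha ∧ beta is (alpha_i * beta_j - alpha_j * beta_i). Collecting: alpha ∧ beta = (-3) dx ∧ dz + (9) dx ∧ dy + (9) dy ∧ dz.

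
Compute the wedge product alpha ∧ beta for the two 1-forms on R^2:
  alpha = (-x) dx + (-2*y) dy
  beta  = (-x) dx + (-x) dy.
alpha ∧ beta = (x*(x - 2*y)) dx ∧ dy

Distribute the wedge, using dx_i ∧ dx_j = -dx_j ∧ dx_i and dx_i ∧ dx_i = 0. For each pair (i, j) with i < j, the coefficient of dx_i ∧ dx_j in alpha ∧ beta is (alpha_i * beta_j - alpha_j * beta_i). Collecting: alpha ∧ beta = (x*(x - 2*y)) dx ∧ dy.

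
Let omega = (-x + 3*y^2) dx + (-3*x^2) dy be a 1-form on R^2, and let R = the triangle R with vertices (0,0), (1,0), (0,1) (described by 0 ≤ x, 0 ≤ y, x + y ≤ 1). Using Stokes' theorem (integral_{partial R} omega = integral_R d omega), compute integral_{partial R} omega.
integral_(partial R) omega = -2

Stokes: integral_partial_R omega = integral_R d omega with d omega = (∂Q/∂x - ∂P/∂y) dx ∧ dy.
  ∂Q/∂x = -6*x
  ∂P/∂y = 6*y
  integrand = ∂Q/∂x - ∂P/∂y = -6*x - 6*y.
Integrating over R: integral_0^1 integral_0^{1-x} (-6*x - 6*y) dy dx = -2.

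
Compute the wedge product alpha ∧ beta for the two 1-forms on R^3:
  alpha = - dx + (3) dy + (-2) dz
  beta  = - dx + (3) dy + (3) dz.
alpha ∧ beta = (-5) dx ∧ dz + (15) dy ∧ dz

Distribute the wedge, using dx_i ∧ dx_j = -dx_j ∧ dx_i and dx_i ∧ dx_i = 0. For each pair (i, j) with i < j, the coefficient of dx_i ∧ dx_j in alpha ∧ beta is (alpha_i * beta_j - alpha_j * beta_i). Collecting: alpha ∧ beta = (-5) dx ∧ dz + (15) dy ∧ dz.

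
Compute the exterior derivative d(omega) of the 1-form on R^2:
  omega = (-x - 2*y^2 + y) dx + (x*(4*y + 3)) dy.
d(omega) = (8*y + 2) dx ∧ dy

For a 1-form omega = sum_i f_i dx_i, the exterior derivative is
  d(omega) = sum_{i < j} (∂f_j/∂x_i - ∂f_i/∂x_j) dx_i ∧ dx_j.
  coefficient of dx ∧ dy: ∂f_2/∂x - ∂f_1/∂y = ∂(x*(4*y + 3))/∂x - ∂(-x - 2*y^2 + y)/∂y = 8*y + 2
Assembling: d(omega) = (8*y + 2) dx ∧ dy.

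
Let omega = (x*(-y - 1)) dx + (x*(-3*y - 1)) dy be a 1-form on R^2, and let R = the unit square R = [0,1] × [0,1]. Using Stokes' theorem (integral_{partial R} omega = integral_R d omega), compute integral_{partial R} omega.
integral_(partial R) omega = -2

Stokes: integral_partial_R omega = integral_R d omega with d omega = (∂Q/∂x - ∂P/∂y) dx ∧ dy.
  ∂Q/∂x = -3*y - 1
  ∂P/∂y = -x
  integrand = ∂Q/∂x - ∂P/∂y = x - 3*y - 1.
Integrating over R: integral_0^1 integral_0^1 (x - 3*y - 1) dx dy = -2.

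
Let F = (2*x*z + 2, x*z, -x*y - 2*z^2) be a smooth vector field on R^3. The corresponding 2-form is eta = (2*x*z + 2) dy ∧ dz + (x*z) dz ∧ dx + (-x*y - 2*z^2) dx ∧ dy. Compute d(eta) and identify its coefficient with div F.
d(eta) = (-2*z) dx ∧ dy ∧ dz; div F = -2*z

For a 2-form in R^3 of the form above, applying d gives a 3-form with coefficient ∂P/∂x + ∂Q/∂y + ∂R/∂z:
  ∂P/∂x = 2*z
  ∂Q/∂y = 0
  ∂R/∂z = -4*z
Sum = -2*z, which is exactly div F.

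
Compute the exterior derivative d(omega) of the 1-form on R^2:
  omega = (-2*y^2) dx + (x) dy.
d(omega) = (4*y + 1) dx ∧ dy

For a 1-form omega = sum_i f_i dx_i, the exterior derivative is
  d(omega) = sum_{i < j} (∂f_j/∂x_i - ∂f_i/∂x_j) dx_i ∧ dx_j.
  coefficient of dx ∧ dy: ∂f_2/∂x - ∂f_1/∂y = ∂(x)/∂x - ∂(-2*y^2)/∂y = 4*y + 1
Assembling: d(omega) = (4*y + 1) dx ∧ dy.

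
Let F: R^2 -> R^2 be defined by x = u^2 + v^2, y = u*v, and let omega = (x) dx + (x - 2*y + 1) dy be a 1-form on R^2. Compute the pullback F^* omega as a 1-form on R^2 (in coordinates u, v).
F^* omega = (2*u^3 + u^2*v + v^3 + v) du + (u^3 + u*v^2 + u + 2*v^3) dv

Using F^*(f dg) = (f ∘ F) d(g ∘ F), substitute each coordinate x_i by F_i(u, v) in f_i, and replace dx_i by d F_i = (∂F_i/∂u) du + (∂F_i/∂v) dv.
  For the x component: f_1(F) = u^2 + v^2; d F_1 = (2*u) du + (2*v) dv
  For the y component: f_2(F) = u^2 - 2*u*v + v^2 + 1; d F_2 = (v) du + (u) dv
Combining and collecting du, dv coefficients:
  coeff of du: 2*u^3 + u^2*v + v^3 + v
  coeff of dv: u^3 + u*v^2 + u + 2*v^3
F^* omega = (2*u^3 + u^2*v + v^3 + v) du + (u^3 + u*v^2 + u + 2*v^3) dv.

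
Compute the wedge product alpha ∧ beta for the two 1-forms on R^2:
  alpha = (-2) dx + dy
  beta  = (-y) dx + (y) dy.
alpha ∧ beta = (-y) dx ∧ dy

Distribute the wedge, using dx_i ∧ dx_j = -dx_j ∧ dx_i and dx_i ∧ dx_i = 0. For each pair (i, j) with i < j, the coefficient of dx_i ∧ dx_j in alpha ∧ beta is (alpha_i * beta_j - alpha_j * beta_i). Collecting: alpha ∧ beta = (-y) dx ∧ dy.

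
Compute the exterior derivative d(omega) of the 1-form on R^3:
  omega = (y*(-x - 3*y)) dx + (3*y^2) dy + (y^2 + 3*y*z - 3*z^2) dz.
d(omega) = (x + 6*y) dx ∧ dy + (2*y + 3*z) dy ∧ dz

For a 1-form omega = sum_i f_i dx_i, the exterior derivative is
  d(omega) = sum_{i < j} (∂f_j/∂x_i - ∂f_i/∂x_j) dx_i ∧ dx_j.
  coefficient of dx ∧ dy: ∂f_2/∂x - ∂f_1/∂y = ∂(3*y^2)/∂x - ∂(y*(-x - 3*y))/∂y = x + 6*y
  coefficient of dy ∧ dz: ∂f_3/∂y - ∂f_2/∂z = ∂(y^2 + 3*y*z - 3*z^2)/∂y - ∂(3*y^2)/∂z = 2*y + 3*z
Assembling: d(omega) = (x + 6*y) dx ∧ dy + (2*y + 3*z) dy ∧ dz.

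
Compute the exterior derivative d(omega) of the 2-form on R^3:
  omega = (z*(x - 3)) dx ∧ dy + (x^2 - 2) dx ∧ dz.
d(omega) = (x - 3) dx ∧ dy ∧ dz

For a 2-form omega = sum_{i<j} g_{ij} dx_i ∧ dx_j, the exterior derivative is
  d(omega) = sum_{i<j} d(g_{ij}) ∧ dx_i ∧ dx_j = sum_{i<j, k} (∂g_{ij}/∂x_k) dx_k ∧ dx_i ∧ dx_j.
Expand each term, using dx_k ∧ dx_i ∧ dx_j = sgn(permutation) dx_{(a)} ∧ dx_{(b)} ∧ dx_{(c)} with (a < b < c) sorted:
  d(z*(x - 3)) includes (∂/∂z)(z*(x - 3)) dz = (x - 3) dz, which multiplied by dx ∧ dy gives (x - 3) dx ∧ dy ∧ dz
Collecting like 3-forms: d(omega) = (x - 3) dx ∧ dy ∧ dz.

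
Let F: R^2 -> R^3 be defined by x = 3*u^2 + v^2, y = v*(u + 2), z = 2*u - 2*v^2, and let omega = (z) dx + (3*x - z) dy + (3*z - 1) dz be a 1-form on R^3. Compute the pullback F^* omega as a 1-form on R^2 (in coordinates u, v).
F^* omega = (9*u^2*v + 12*u^2 - 12*u*v^2 - 2*u*v + 12*u + 5*v^3 - 12*v^2 - 2) du + (9*u^3 + 16*u^2 + 5*u*v^2 - 20*u*v - 4*u + 20*v^3 + 10*v^2 + 4*v) dv

Using F^*(f dg) = (f ∘ F) d(g ∘ F), substitute each coordinate x_i by F_i(u, v) in f_i, and replace dx_i by d F_i = (∂F_i/∂u) du + (∂F_i/∂v) dv.
  For the x component: f_1(F) = 2*u - 2*v^2; d F_1 = (6*u) du + (2*v) dv
  For the y component: f_2(F) = 9*u^2 - 2*u + 5*v^2; d F_2 = (v) du + (u + 2) dv
  For the z component: f_3(F) = 6*u - 6*v^2 - 1; d F_3 = (2) du + (-4*v) dv
Combining and collecting du, dv coefficients:
  coeff of du: 9*u^2*v + 12*u^2 - 12*u*v^2 - 2*u*v + 12*u + 5*v^3 - 12*v^2 - 2
  coeff of dv: 9*u^3 + 16*u^2 + 5*u*v^2 - 20*u*v - 4*u + 20*v^3 + 10*v^2 + 4*v
F^* omega = (9*u^2*v + 12*u^2 - 12*u*v^2 - 2*u*v + 12*u + 5*v^3 - 12*v^2 - 2) du + (9*u^3 + 16*u^2 + 5*u*v^2 - 20*u*v - 4*u + 20*v^3 + 10*v^2 + 4*v) dv.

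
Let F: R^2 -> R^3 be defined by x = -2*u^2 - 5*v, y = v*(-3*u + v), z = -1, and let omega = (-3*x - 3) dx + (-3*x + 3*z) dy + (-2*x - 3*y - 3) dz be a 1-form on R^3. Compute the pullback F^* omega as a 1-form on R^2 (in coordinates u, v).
F^* omega = (-24*u^3 - 18*u^2*v - 60*u*v + 12*u - 45*v^2 + 9*v) du + (-18*u^3 + 12*u^2*v - 30*u^2 - 45*u*v + 9*u + 30*v^2 - 81*v + 15) dv

Using F^*(f dg) = (f ∘ F) d(g ∘ F), substitute each coordinate x_i by F_i(u, v) in f_i, and replace dx_i by d F_i = (∂F_i/∂u) du + (∂F_i/∂v) dv.
  For the x component: f_1(F) = 6*u^2 + 15*v - 3; d F_1 = (-4*u) du + (-5) dv
  For the y component: f_2(F) = 6*u^2 + 15*v - 3; d F_2 = (-3*v) du + (-3*u + 2*v) dv
  For the z component: f_3(F) = 4*u^2 + 9*u*v - 3*v^2 + 10*v - 3; d F_3 = (0) du + (0) dv
Combining and collecting du, dv coefficients:
  coeff of du: -24*u^3 - 18*u^2*v - 60*u*v + 12*u - 45*v^2 + 9*v
  coeff of dv: -18*u^3 + 12*u^2*v - 30*u^2 - 45*u*v + 9*u + 30*v^2 - 81*v + 15
F^* omega = (-24*u^3 - 18*u^2*v - 60*u*v + 12*u - 45*v^2 + 9*v) du + (-18*u^3 + 12*u^2*v - 30*u^2 - 45*u*v + 9*u + 30*v^2 - 81*v + 15) dv.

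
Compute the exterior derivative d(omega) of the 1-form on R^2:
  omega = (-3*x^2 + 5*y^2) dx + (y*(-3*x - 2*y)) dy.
d(omega) = (-13*y) dx ∧ dy

For a 1-form omega = sum_i f_i dx_i, the exterior derivative is
  d(omega) = sum_{i < j} (∂f_j/∂x_i - ∂f_i/∂x_j) dx_i ∧ dx_j.
  coefficient of dx ∧ dy: ∂f_2/∂x - ∂f_1/∂y = ∂(y*(-3*x - 2*y))/∂x - ∂(-3*x^2 + 5*y^2)/∂y = -13*y
Assembling: d(omega) = (-13*y) dx ∧ dy.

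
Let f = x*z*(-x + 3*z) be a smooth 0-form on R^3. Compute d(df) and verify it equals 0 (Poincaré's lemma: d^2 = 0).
d(df) = 0

Step 1: df = sum_i (∂f/∂x_i) dx_i = (z*(-2*x + 3*z)) dx + (0) dy + (x*(-x + 6*z)) dz.
Step 2: Apply d again. Using the 1-form formula, the coefficient of dx ∧ dy in d(df) is ∂^2 f/∂x ∂y - ∂^2 f/∂y ∂x = (0) - (0) = 0 (equality of mixed partials for smooth f).
Similarly for dx ∧ dz and dy ∧ dz — all coefficients vanish. So d(df) = 0.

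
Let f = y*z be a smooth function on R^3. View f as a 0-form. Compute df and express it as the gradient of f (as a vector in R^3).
df = (0) dx + (z) dy + (y) dz; grad f = (0, z, y)

For a 0-form f, d f = (∂f/∂x) dx + (∂f/∂y) dy + (∂f/∂z) dz. The components of the vector representation are exactly the entries of grad f in Cartesian coordinates:
  ∂f/∂x = 0
  ∂f/∂y = z
  ∂f/∂z = y.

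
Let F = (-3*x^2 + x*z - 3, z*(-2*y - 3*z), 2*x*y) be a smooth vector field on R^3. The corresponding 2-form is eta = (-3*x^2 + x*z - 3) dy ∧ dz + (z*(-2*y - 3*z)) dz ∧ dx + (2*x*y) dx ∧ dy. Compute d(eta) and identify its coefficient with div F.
d(eta) = (-6*x - z) dx ∧ dy ∧ dz; div F = -6*x - z

For a 2-form in R^3 of the form above, applying d gives a 3-form with coefficient ∂P/∂x + ∂Q/∂y + ∂R/∂z:
  ∂P/∂x = -6*x + z
  ∂Q/∂y = -2*z
  ∂R/∂z = 0
Sum = -6*x - z, which is exactly div F.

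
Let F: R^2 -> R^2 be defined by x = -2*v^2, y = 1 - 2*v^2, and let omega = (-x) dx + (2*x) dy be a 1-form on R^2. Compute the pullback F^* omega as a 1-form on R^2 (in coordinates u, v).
F^* omega = (8*v^3) dv

Using F^*(f dg) = (f ∘ F) d(g ∘ F), substitute each coordinate x_i by F_i(u, v) in f_i, and replace dx_i by d F_i = (∂F_i/∂u) du + (∂F_i/∂v) dv.
  For the x component: f_1(F) = 2*v^2; d F_1 = (0) du + (-4*v) dv
  For the y component: f_2(F) = -4*v^2; d F_2 = (0) du + (-4*v) dv
Combining and collecting du, dv coefficients:
  coeff of du: 0
  coeff of dv: 8*v^3
F^* omega = (8*v^3) dv.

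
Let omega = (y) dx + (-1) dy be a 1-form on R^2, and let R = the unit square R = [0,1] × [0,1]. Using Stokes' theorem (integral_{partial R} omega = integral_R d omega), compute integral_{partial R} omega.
integral_(partial R) omega = -1

Stokes: integral_partial_R omega = integral_R d omega with d omega = (∂Q/∂x - ∂P/∂y) dx ∧ dy.
  ∂Q/∂x = 0
  ∂P/∂y = 1
  integrand = ∂Q/∂x - ∂P/∂y = -1.
Integrating over R: integral_0^1 integral_0^1 (-1) dx dy = -1.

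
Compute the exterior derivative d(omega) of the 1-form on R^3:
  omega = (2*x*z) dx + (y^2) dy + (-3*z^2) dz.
d(omega) = (-2*x) dx ∧ dz

For a 1-form omega = sum_i f_i dx_i, the exterior derivative is
  d(omega) = sum_{i < j} (∂f_j/∂x_i - ∂f_i/∂x_j) dx_i ∧ dx_j.
  coefficient of dx ∧ dz: ∂f_3/∂x - ∂f_1/∂z = ∂(-3*z^2)/∂x - ∂(2*x*z)/∂z = -2*x
Assembling: d(omega) = (-2*x) dx ∧ dz.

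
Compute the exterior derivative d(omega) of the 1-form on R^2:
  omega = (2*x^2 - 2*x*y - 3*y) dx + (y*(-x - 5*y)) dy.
d(omega) = (2*x - y + 3) dx ∧ dy

For a 1-form omega = sum_i f_i dx_i, the exterior derivative is
  d(omega) = sum_{i < j} (∂f_j/∂x_i - ∂f_i/∂x_j) dx_i ∧ dx_j.
  coefficient of dx ∧ dy: ∂f_2/∂x - ∂f_1/∂y = ∂(y*(-x - 5*y))/∂x - ∂(2*x^2 - 2*x*y - 3*y)/∂y = 2*x - y + 3
Assembling: d(omega) = (2*x - y + 3) dx ∧ dy.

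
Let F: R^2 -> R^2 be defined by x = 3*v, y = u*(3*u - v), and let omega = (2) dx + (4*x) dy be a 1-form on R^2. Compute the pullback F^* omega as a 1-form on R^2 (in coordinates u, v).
F^* omega = (12*v*(6*u - v)) du + (-12*u*v + 6) dv

Using F^*(f dg) = (f ∘ F) d(g ∘ F), substitute each coordinate x_i by F_i(u, v) in f_i, and replace dx_i by d F_i = (∂F_i/∂u) du + (∂F_i/∂v) dv.
  For the x component: f_1(F) = 2; d F_1 = (0) du + (3) dv
  For the y component: f_2(F) = 12*v; d F_2 = (6*u - v) du + (-u) dv
Combining and collecting du, dv coefficients:
  coeff of du: 12*v*(6*u - v)
  coeff of dv: -12*u*v + 6
F^* omega = (12*v*(6*u - v)) du + (-12*u*v + 6) dv.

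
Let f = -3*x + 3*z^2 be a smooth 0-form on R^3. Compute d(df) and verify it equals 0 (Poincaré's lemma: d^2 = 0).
d(df) = 0

Step 1: df = sum_i (∂f/∂x_i) dx_i = (-3) dx + (0) dy + (6*z) dz.
Step 2: Apply d again. Using the 1-form formula, the coefficient of dx ∧ dy in d(df) is ∂^2 f/∂x ∂y - ∂^2 f/∂y ∂x = (0) - (0) = 0 (equality of mixed partials for smooth f).
Similarly for dx ∧ dz and dy ∧ dz — all coefficients vanish. So d(df) = 0.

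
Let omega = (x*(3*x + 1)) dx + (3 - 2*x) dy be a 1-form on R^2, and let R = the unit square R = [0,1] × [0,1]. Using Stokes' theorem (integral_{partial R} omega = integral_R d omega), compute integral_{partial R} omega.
integral_(partial R) omega = -2

Stokes: integral_partial_R omega = integral_R d omega with d omega = (∂Q/∂x - ∂P/∂y) dx ∧ dy.
  ∂Q/∂x = -2
  ∂P/∂y = 0
  integrand = ∂Q/∂x - ∂P/∂y = -2.
Integrating over R: integral_0^1 integral_0^1 (-2) dx dy = -2.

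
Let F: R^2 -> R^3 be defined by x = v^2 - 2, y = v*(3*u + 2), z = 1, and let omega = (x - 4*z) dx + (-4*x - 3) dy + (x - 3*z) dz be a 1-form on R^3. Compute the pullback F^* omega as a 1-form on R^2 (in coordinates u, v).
F^* omega = (-12*v^3 + 15*v) du + (-12*u*v^2 + 15*u + 2*v^3 - 8*v^2 - 12*v + 10) dv

Using F^*(f dg) = (f ∘ F) d(g ∘ F), substitute each coordinate x_i by F_i(u, v) in f_i, and replace dx_i by d F_i = (∂F_i/∂u) du + (∂F_i/∂v) dv.
  For the x component: f_1(F) = v^2 - 6; d F_1 = (0) du + (2*v) dv
  For the y component: f_2(F) = 5 - 4*v^2; d F_2 = (3*v) du + (3*u + 2) dv
  For the z component: f_3(F) = v^2 - 5; d F_3 = (0) du + (0) dv
Combining and collecting du, dv coefficients:
  coeff of du: -12*v^3 + 15*v
  coeff of dv: -12*u*v^2 + 15*u + 2*v^3 - 8*v^2 - 12*v + 10
F^* omega = (-12*v^3 + 15*v) du + (-12*u*v^2 + 15*u + 2*v^3 - 8*v^2 - 12*v + 10) dv.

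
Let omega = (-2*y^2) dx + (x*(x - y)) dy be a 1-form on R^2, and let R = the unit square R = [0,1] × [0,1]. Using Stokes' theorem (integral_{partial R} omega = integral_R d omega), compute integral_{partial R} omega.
integral_(partial R) omega = 5/2

Stokes: integral_partial_R omega = integral_R d omega with d omega = (∂Q/∂x - ∂P/∂y) dx ∧ dy.
  ∂Q/∂x = 2*x - y
  ∂P/∂y = -4*y
  integrand = ∂Q/∂x - ∂P/∂y = 2*x + 3*y.
Integrating over R: integral_0^1 integral_0^1 (2*x + 3*y) dx dy = 5/2.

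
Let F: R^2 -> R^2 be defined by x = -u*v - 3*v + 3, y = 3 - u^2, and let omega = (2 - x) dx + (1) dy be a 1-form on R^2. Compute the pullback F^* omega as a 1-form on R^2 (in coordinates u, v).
F^* omega = (-u*v^2 - 2*u - 3*v^2 + v) du + (-u^2*v - 6*u*v + u - 9*v + 3) dv

Using F^*(f dg) = (f ∘ F) d(g ∘ F), substitute each coordinate x_i by F_i(u, v) in f_i, and replace dx_i by d F_i = (∂F_i/∂u) du + (∂F_i/∂v) dv.
  For the x component: f_1(F) = u*v + 3*v - 1; d F_1 = (-v) du + (-u - 3) dv
  For the y component: f_2(F) = 1; d F_2 = (-2*u) du + (0) dv
Combining and collecting du, dv coefficients:
  coeff of du: -u*v^2 - 2*u - 3*v^2 + v
  coeff of dv: -u^2*v - 6*u*v + u - 9*v + 3
F^* omega = (-u*v^2 - 2*u - 3*v^2 + v) du + (-u^2*v - 6*u*v + u - 9*v + 3) dv.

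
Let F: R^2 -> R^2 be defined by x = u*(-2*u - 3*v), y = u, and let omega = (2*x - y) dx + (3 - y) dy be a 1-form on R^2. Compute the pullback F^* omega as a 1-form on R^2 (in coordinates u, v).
F^* omega = (16*u^3 + 36*u^2*v + 4*u^2 + 18*u*v^2 + 3*u*v - u + 3) du + (u^2*(12*u + 18*v + 3)) dv

Using F^*(f dg) = (f ∘ F) d(g ∘ F), substitute each coordinate x_i by F_i(u, v) in f_i, and replace dx_i by d F_i = (∂F_i/∂u) du + (∂F_i/∂v) dv.
  For the x component: f_1(F) = u*(-4*u - 6*v - 1); d F_1 = (-4*u - 3*v) du + (-3*u) dv
  For the y component: f_2(F) = 3 - u; d F_2 = (1) du + (0) dv
Combining and collecting du, dv coefficients:
  coeff of du: 16*u^3 + 36*u^2*v + 4*u^2 + 18*u*v^2 + 3*u*v - u + 3
  coeff of dv: u^2*(12*u + 18*v + 3)
F^* omega = (16*u^3 + 36*u^2*v + 4*u^2 + 18*u*v^2 + 3*u*v - u + 3) du + (u^2*(12*u + 18*v + 3)) dv.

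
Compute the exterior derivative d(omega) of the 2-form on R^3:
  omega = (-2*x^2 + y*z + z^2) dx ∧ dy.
d(omega) = (y + 2*z) dx ∧ dy ∧ dz

For a 2-form omega = sum_{i<j} g_{ij} dx_i ∧ dx_j, the exterior derivative is
  d(omega) = sum_{i<j} d(g_{ij}) ∧ dx_i ∧ dx_j = sum_{i<j, k} (∂g_{ij}/∂x_k) dx_k ∧ dx_i ∧ dx_j.
Expand each term, using dx_k ∧ dx_i ∧ dx_j = sgn(permutation) dx_{(a)} ∧ dx_{(b)} ∧ dx_{(c)} with (a < b < c) sorted:
  d(-2*x^2 + y*z + z^2) includes (∂/∂z)(-2*x^2 + y*z + z^2) dz = (y + 2*z) dz, which multiplied by dx ∧ dy gives (y + 2*z) dx ∧ dy ∧ dz
Collecting like 3-forms: d(omega) = (y + 2*z) dx ∧ dy ∧ dz.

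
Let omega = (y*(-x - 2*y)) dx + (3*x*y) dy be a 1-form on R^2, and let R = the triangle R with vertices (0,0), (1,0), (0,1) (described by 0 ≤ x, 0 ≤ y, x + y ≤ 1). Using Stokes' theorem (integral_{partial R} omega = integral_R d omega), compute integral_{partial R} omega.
integral_(partial R) omega = 4/3

Stokes: integral_partial_R omega = integral_R d omega with d omega = (∂Q/∂x - ∂P/∂y) dx ∧ dy.
  ∂Q/∂x = 3*y
  ∂P/∂y = -x - 4*y
  integrand = ∂Q/∂x - ∂P/∂y = x + 7*y.
Integrating over R: integral_0^1 integral_0^{1-x} (x + 7*y) dy dx = 4/3.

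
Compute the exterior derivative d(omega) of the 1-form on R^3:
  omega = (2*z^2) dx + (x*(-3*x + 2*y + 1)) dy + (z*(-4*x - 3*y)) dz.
d(omega) = (-6*x + 2*y + 1) dx ∧ dy + (-8*z) dx ∧ dz + (-3*z) dy ∧ dz

For a 1-form omega = sum_i f_i dx_i, the exterior derivative is
  d(omega) = sum_{i < j} (∂f_j/∂x_i - ∂f_i/∂x_j) dx_i ∧ dx_j.
  coefficient of dx ∧ dy: ∂f_2/∂x - ∂f_1/∂y = ∂(x*(-3*x + 2*y + 1))/∂x - ∂(2*z^2)/∂y = -6*x + 2*y + 1
  coefficient of dx ∧ dz: ∂f_3/∂x - ∂f_1/∂z = ∂(z*(-4*x - 3*y))/∂x - ∂(2*z^2)/∂z = -8*z
  coefficient of dy ∧ dz: ∂f_3/∂y - ∂f_2/∂z = ∂(z*(-4*x - 3*y))/∂y - ∂(x*(-3*x + 2*y + 1))/∂z = -3*z
Assembling: d(omega) = (-6*x + 2*y + 1) dx ∧ dy + (-8*z) dx ∧ dz + (-3*z) dy ∧ dz.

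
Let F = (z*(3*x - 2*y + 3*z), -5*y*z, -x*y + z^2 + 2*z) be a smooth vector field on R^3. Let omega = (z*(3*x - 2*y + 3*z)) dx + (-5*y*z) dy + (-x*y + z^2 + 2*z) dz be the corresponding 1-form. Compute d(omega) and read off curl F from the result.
d(omega) = (-x + 5*y) dy ∧ dz + (3*x - y + 6*z) dz ∧ dx + (2*z) dx ∧ dy; curl F = (-x + 5*y, 3*x - y + 6*z, 2*z)

d omega = sum_{i<j} (∂f_j/∂x_i - ∂f_i/∂x_j) dx_i ∧ dx_j. Under the identification (dy ∧ dz, dz ∧ dx, dx ∧ dy) ↔ (e_x, e_y, e_z), the coefficients are exactly the components of curl F. Compute:
  ∂R/∂y - ∂Q/∂z = (-x) - (-5*y) = -x + 5*y
  ∂P/∂z - ∂R/∂x = (3*x - 2*y + 6*z) - (-y) = 3*x - y + 6*z
  ∂Q/∂x - ∂P/∂y = (0) - (-2*z) = 2*z.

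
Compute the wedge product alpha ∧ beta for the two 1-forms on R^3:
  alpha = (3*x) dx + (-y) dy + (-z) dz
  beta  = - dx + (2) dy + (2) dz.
alpha ∧ beta = (6*x - y) dx ∧ dy + (6*x - z) dx ∧ dz + (-2*y + 2*z) dy ∧ dz

Distribute the wedge, using dx_i ∧ dx_j = -dx_j ∧ dx_i and dx_i ∧ dx_i = 0. For each pair (i, j) with i < j, the coefficient of dx_i ∧ dx_j in alpha ∧ beta is (alpha_i * beta_j - alpha_j * beta_i). Collecting: alpha ∧ beta = (6*x - y) dx ∧ dy + (6*x - z) dx ∧ dz + (-2*y + 2*z) dy ∧ dz.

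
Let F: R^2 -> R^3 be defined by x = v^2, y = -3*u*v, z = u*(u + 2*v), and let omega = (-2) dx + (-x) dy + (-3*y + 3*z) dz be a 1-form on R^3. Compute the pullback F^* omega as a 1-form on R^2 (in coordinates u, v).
F^* omega = (6*u^3 + 36*u^2*v + 30*u*v^2 + 3*v^3) du + (6*u^3 + 30*u^2*v + 3*u*v^2 - 4*v) dv

Using F^*(f dg) = (f ∘ F) d(g ∘ F), substitute each coordinate x_i by F_i(u, v) in f_i, and replace dx_i by d F_i = (∂F_i/∂u) du + (∂F_i/∂v) dv.
  For the x component: f_1(F) = -2; d F_1 = (0) du + (2*v) dv
  For the y component: f_2(F) = -v^2; d F_2 = (-3*v) du + (-3*u) dv
  For the z component: f_3(F) = 3*u*(u + 5*v); d F_3 = (2*u + 2*v) du + (2*u) dv
Combining and collecting du, dv coefficients:
  coeff of du: 6*u^3 + 36*u^2*v + 30*u*v^2 + 3*v^3
  coeff of dv: 6*u^3 + 30*u^2*v + 3*u*v^2 - 4*v
F^* omega = (6*u^3 + 36*u^2*v + 30*u*v^2 + 3*v^3) du + (6*u^3 + 30*u^2*v + 3*u*v^2 - 4*v) dv.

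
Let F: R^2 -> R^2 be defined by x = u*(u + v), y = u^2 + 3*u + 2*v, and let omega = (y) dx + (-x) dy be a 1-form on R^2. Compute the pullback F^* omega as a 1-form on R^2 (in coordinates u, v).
F^* omega = (-u^2*v + 3*u^2 + 4*u*v + 2*v^2) du + (u^2*(u + 1)) dv

Using F^*(f dg) = (f ∘ F) d(g ∘ F), substitute each coordinate x_i by F_i(u, v) in f_i, and replace dx_i by d F_i = (∂F_i/∂u) du + (∂F_i/∂v) dv.
  For the x component: f_1(F) = u^2 + 3*u + 2*v; d F_1 = (2*u + v) du + (u) dv
  For the y component: f_2(F) = u*(-u - v); d F_2 = (2*u + 3) du + (2) dv
Combining and collecting du, dv coefficients:
  coeff of du: -u^2*v + 3*u^2 + 4*u*v + 2*v^2
  coeff of dv: u^2*(u + 1)
F^* omega = (-u^2*v + 3*u^2 + 4*u*v + 2*v^2) du + (u^2*(u + 1)) dv.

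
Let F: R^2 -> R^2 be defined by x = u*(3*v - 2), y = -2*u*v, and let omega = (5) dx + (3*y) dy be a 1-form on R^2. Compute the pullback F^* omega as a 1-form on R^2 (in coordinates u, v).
F^* omega = (12*u*v^2 + 15*v - 10) du + (3*u*(4*u*v + 5)) dv

Using F^*(f dg) = (f ∘ F) d(g ∘ F), substitute each coordinate x_i by F_i(u, v) in f_i, and replace dx_i by d F_i = (∂F_i/∂u) du + (∂F_i/∂v) dv.
  For the x component: f_1(F) = 5; d F_1 = (3*v - 2) du + (3*u) dv
  For the y component: f_2(F) = -6*u*v; d F_2 = (-2*v) du + (-2*u) dv
Combining and collecting du, dv coefficients:
  coeff of du: 12*u*v^2 + 15*v - 10
  coeff of dv: 3*u*(4*u*v + 5)
F^* omega = (12*u*v^2 + 15*v - 10) du + (3*u*(4*u*v + 5)) dv.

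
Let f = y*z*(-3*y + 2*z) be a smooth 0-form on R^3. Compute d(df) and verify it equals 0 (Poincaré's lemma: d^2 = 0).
d(df) = 0

Step 1: df = sum_i (∂f/∂x_i) dx_i = (0) dx + (2*z*(-3*y + z)) dy + (y*(-3*y + 4*z)) dz.
Step 2: Apply d again. Using the 1-form formula, the coefficient of dx ∧ dy in d(df) is ∂^2 f/∂x ∂y - ∂^2 f/∂y ∂x = (0) - (0) = 0 (equality of mixed partials for smooth f).
Similarly for dx ∧ dz and dy ∧ dz — all coefficients vanish. So d(df) = 0.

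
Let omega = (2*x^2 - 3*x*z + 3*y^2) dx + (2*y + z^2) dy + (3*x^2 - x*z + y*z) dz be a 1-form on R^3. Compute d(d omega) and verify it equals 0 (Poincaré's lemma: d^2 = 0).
d(d omega) = 0

Step 1: d omega = sum_{i<j} (∂f_j/∂x_i - ∂f_i/∂x_j) dx_i ∧ dx_j:
  coeff of dx ∧ dy: -6*y
  coeff of dx ∧ dz: 9*x - z
  coeff of dy ∧ dz: -z
Step 2: Apply d again to each 2-form coefficient. The only possible 3-form in R^3 is dx ∧ dy ∧ dz, with coefficient
  ∂(coeff of dy∧dz)/∂x - ∂(coeff of dx∧dz)/∂y + ∂(coeff of dx∧dy)/∂z
  = ∂/∂x (-z) - ∂/∂y (9*x - z) + ∂/∂z (-6*y).
Each of these terms simplifies to sums of mixed partials that cancel in pairs. The result is 0 (by equality of mixed partials for smooth functions — Schwarz / Clairaut).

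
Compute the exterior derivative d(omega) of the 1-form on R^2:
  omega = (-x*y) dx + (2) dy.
d(omega) = (x) dx ∧ dy

For a 1-form omega = sum_i f_i dx_i, the exterior derivative is
  d(omega) = sum_{i < j} (∂f_j/∂x_i - ∂f_i/∂x_j) dx_i ∧ dx_j.
  coefficient of dx ∧ dy: ∂f_2/∂x - ∂f_1/∂y = ∂(2)/∂x - ∂(-x*y)/∂y = x
Assembling: d(omega) = (x) dx ∧ dy.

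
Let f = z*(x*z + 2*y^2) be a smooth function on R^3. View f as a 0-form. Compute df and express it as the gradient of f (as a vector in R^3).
df = (z^2) dx + (4*y*z) dy + (2*x*z + 2*y^2) dz; grad f = (z^2, 4*y*z, 2*x*z + 2*y^2)

For a 0-form f, d f = (∂f/∂x) dx + (∂f/∂y) dy + (∂f/∂z) dz. The components of the vector representation are exactly the entries of grad f in Cartesian coordinates:
  ∂f/∂x = z^2
  ∂f/∂y = 4*y*z
  ∂f/∂z = 2*x*z + 2*y^2.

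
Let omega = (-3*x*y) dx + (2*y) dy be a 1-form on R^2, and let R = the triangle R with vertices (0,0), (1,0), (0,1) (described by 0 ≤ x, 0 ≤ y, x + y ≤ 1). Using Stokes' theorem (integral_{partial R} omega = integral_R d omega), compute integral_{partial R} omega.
integral_(partial R) omega = 1/2

Stokes: integral_partial_R omega = integral_R d omega with d omega = (∂Q/∂x - ∂P/∂y) dx ∧ dy.
  ∂Q/∂x = 0
  ∂P/∂y = -3*x
  integrand = ∂Q/∂x - ∂P/∂y = 3*x.
Integrating over R: integral_0^1 integral_0^{1-x} (3*x) dy dx = 1/2.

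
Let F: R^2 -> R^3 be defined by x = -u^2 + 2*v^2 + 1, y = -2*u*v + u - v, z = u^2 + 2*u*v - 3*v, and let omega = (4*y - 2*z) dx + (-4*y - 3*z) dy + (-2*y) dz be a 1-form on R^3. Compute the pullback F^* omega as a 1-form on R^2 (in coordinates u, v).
F^* omega = (4*u^3 + 38*u^2*v - 15*u^2 + 4*u*v^2 + 6*u*v - 4*u - 22*v^2 + 13*v) du + (6*u^3 - 4*u^2*v + 7*u^2 - 48*u*v^2 - 20*u*v + 10*u + 8*v^2 - 19*v) dv

Using F^*(f dg) = (f ∘ F) d(g ∘ F), substitute each coordinate x_i by F_i(u, v) in f_i, and replace dx_i by d F_i = (∂F_i/∂u) du + (∂F_i/∂v) dv.
  For the x component: f_1(F) = -2*u^2 - 12*u*v + 4*u + 2*v; d F_1 = (-2*u) du + (4*v) dv
  For the y component: f_2(F) = -3*u^2 + 2*u*v - 4*u + 13*v; d F_2 = (1 - 2*v) du + (-2*u - 1) dv
  For the z component: f_3(F) = 4*u*v - 2*u + 2*v; d F_3 = (2*u + 2*v) du + (2*u - 3) dv
Combining and collecting du, dv coefficients:
  coeff of du: 4*u^3 + 38*u^2*v - 15*u^2 + 4*u*v^2 + 6*u*v - 4*u - 22*v^2 + 13*v
  coeff of dv: 6*u^3 - 4*u^2*v + 7*u^2 - 48*u*v^2 - 20*u*v + 10*u + 8*v^2 - 19*v
F^* omega = (4*u^3 + 38*u^2*v - 15*u^2 + 4*u*v^2 + 6*u*v - 4*u - 22*v^2 + 13*v) du + (6*u^3 - 4*u^2*v + 7*u^2 - 48*u*v^2 - 20*u*v + 10*u + 8*v^2 - 19*v) dv.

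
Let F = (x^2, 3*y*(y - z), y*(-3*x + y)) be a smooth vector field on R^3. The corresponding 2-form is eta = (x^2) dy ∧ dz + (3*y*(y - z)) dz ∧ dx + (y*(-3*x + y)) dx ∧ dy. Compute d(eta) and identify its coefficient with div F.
d(eta) = (2*x + 6*y - 3*z) dx ∧ dy ∧ dz; div F = 2*x + 6*y - 3*z

For a 2-form in R^3 of the form above, applying d gives a 3-form with coefficient ∂P/∂x + ∂Q/∂y + ∂R/∂z:
  ∂P/∂x = 2*x
  ∂Q/∂y = 6*y - 3*z
  ∂R/∂z = 0
Sum = 2*x + 6*y - 3*z, which is exactly div F.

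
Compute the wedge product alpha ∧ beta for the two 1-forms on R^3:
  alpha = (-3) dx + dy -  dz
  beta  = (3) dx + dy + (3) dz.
alpha ∧ beta = (-6) dx ∧ dy + (-6) dx ∧ dz + (4) dy ∧ dz

Distribute the wedge, using dx_i ∧ dx_j = -dx_j ∧ dx_i and dx_i ∧ dx_i = 0. For each pair (i, j) with i < j, the coefficient of dx_i ∧ dx_j in alpha ∧ beta is (alpha_i * beta_j - alpha_j * beta_i). Collecting: alpha ∧ beta = (-6) dx ∧ dy + (-6) dx ∧ dz + (4) dy ∧ dz.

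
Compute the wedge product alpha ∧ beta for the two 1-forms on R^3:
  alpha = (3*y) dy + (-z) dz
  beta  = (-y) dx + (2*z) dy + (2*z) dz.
alpha ∧ beta = (3*y^2) dx ∧ dy + (2*z*(3*y + z)) dy ∧ dz + (-y*z) dx ∧ dz

Distribute the wedge, using dx_i ∧ dx_j = -dx_j ∧ dx_i and dx_i ∧ dx_i = 0. For each pair (i, j) with i < j, the coefficient of dx_i ∧ dx_j in alpha ∧ beta is (alpha_i * beta_j - alpha_j * beta_i). Collecting: alpha ∧ beta = (3*y^2) dx ∧ dy + (2*z*(3*y + z)) dy ∧ dz + (-y*z) dx ∧ dz.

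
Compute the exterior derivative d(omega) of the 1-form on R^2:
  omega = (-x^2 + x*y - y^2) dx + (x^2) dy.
d(omega) = (x + 2*y) dx ∧ dy

For a 1-form omega = sum_i f_i dx_i, the exterior derivative is
  d(omega) = sum_{i < j} (∂f_j/∂x_i - ∂f_i/∂x_j) dx_i ∧ dx_j.
  coefficient of dx ∧ dy: ∂f_2/∂x - ∂f_1/∂y = ∂(x^2)/∂x - ∂(-x^2 + x*y - y^2)/∂y = x + 2*y
Assembling: d(omega) = (x + 2*y) dx ∧ dy.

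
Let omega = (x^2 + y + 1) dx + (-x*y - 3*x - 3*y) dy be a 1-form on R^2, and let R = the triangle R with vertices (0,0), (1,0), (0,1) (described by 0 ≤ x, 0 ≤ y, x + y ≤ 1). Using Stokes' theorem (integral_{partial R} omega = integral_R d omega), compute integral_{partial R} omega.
integral_(partial R) omega = -13/6

Stokes: integral_partial_R omega = integral_R d omega with d omega = (∂Q/∂x - ∂P/∂y) dx ∧ dy.
  ∂Q/∂x = -y - 3
  ∂P/∂y = 1
  integrand = ∂Q/∂x - ∂P/∂y = -y - 4.
Integrating over R: integral_0^1 integral_0^{1-x} (-y - 4) dy dx = -13/6.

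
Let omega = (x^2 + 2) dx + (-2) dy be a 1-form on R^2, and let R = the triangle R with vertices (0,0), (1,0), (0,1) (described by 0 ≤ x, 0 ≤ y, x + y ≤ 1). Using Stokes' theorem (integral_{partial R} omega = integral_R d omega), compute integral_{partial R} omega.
integral_(partial R) omega = 0

Stokes: integral_partial_R omega = integral_R d omega with d omega = (∂Q/∂x - ∂P/∂y) dx ∧ dy.
  ∂Q/∂x = 0
  ∂P/∂y = 0
  integrand = ∂Q/∂x - ∂P/∂y = 0.
Integrating over R: integral_0^1 integral_0^{1-x} (0) dy dx = 0.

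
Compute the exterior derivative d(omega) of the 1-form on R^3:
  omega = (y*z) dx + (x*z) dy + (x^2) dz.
d(omega) = (2*x - y) dx ∧ dz + (-x) dy ∧ dz

For a 1-form omega = sum_i f_i dx_i, the exterior derivative is
  d(omega) = sum_{i < j} (∂f_j/∂x_i - ∂f_i/∂x_j) dx_i ∧ dx_j.
  coefficient of dx ∧ dz: ∂f_3/∂x - ∂f_1/∂z = ∂(x^2)/∂x - ∂(y*z)/∂z = 2*x - y
  coefficient of dy ∧ dz: ∂f_3/∂y - ∂f_2/∂z = ∂(x^2)/∂y - ∂(x*z)/∂z = -x
Assembling: d(omega) = (2*x - y) dx ∧ dz + (-x) dy ∧ dz.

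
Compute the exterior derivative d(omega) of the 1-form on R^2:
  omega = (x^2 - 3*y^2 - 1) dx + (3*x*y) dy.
d(omega) = (9*y) dx ∧ dy

For a 1-form omega = sum_i f_i dx_i, the exterior derivative is
  d(omega) = sum_{i < j} (∂f_j/∂x_i - ∂f_i/∂x_j) dx_i ∧ dx_j.
  coefficient of dx ∧ dy: ∂f_2/∂x - ∂f_1/∂y = ∂(3*x*y)/∂x - ∂(x^2 - 3*y^2 - 1)/∂y = 9*y
Assembling: d(omega) = (9*y) dx ∧ dy.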